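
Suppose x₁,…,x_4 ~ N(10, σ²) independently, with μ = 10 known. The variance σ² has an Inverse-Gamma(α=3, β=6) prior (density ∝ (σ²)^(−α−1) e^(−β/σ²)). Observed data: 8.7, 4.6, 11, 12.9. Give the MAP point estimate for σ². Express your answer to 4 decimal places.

Sum of squared deviations about the known mean: SS = (8.7−10)² + (4.6−10)² + (11−10)² + (12.9−10)² = 40.26.
The Normal likelihood contributes (σ²)^(−n/2) exp(−SS/(2σ²)), so the posterior is Inverse-Gamma(α + n/2, β + SS/2) = Inverse-Gamma(5, 26.13).
The mode of Inverse-Gamma(a, b) is b/(a+1) = 26.13/6 ≈ 4.3550.

σ̂²_MAP = 4.3550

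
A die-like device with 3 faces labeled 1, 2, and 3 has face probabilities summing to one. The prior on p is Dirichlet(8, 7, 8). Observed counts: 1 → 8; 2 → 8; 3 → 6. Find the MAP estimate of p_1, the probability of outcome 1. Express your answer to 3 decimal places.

MAP estimate: 0.357

The posterior is Dirichlet(αᵢ + nᵢ) = Dirichlet(16, 15, 14).
For a Dirichlet(a₁,…,a_K) with all aᵢ > 1, the mode has j-th component (aⱼ − 1)/(Σaᵢ − K).
Here Σaᵢ = 45 and K = 3, so p_1 = (16 − 1)/(45 − 3) = 15/42 ≈ 0.357.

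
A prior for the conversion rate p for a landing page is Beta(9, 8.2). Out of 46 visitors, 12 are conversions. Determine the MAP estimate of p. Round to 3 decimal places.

Prior: Beta(9, 8.2).
Data: 12 successes in 46 trials. The binomial likelihood contributes p^12(1−p)^34, so the posterior is Beta(9+12, 8.2+34) = Beta(21, 42.2).
For Beta(a, b) with a, b > 1 the mode is (a−1)/(a+b−2) = 20/61.2 ≈ 0.327.

p̂_MAP = 0.327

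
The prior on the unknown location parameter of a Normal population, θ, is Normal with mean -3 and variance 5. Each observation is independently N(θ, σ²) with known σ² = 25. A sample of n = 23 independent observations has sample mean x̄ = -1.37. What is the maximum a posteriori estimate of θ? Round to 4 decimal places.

θ̂_MAP = -1.6611

n = 23, x̄ = -1.37.
For a Normal prior and Normal likelihood with known variance, the posterior is Normal; its mode equals its mean, the precision-weighted average.
Prior precision 1/σ₀² = 1/5 = 0.2; data precision n/σ² = 23/25 = 0.92.
θ̂ = (0.2·(-3) + 0.92·(-1.37)) / (0.2 + 0.92) = (-1.8604)/1.12 = -4651/2800 ≈ -1.6611.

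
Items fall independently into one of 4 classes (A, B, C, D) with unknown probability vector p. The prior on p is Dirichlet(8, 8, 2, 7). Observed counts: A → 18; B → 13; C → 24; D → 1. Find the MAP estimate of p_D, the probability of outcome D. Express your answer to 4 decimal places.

The posterior is Dirichlet(αᵢ + nᵢ) = Dirichlet(26, 21, 26, 8).
For a Dirichlet(a₁,…,a_K) with all aᵢ > 1, the mode has j-th component (aⱼ − 1)/(Σaᵢ − K).
Here Σaᵢ = 81 and K = 4, so p_D = (8 − 1)/(81 − 4) = 7/77 ≈ 0.0909.

MAP estimate of p_D = 0.0909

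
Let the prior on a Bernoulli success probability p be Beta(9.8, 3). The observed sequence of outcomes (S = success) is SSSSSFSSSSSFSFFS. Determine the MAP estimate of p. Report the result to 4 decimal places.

p̂_MAP = 0.7761

Prior: Beta(9.8, 3).
Data: 12 successes in 16 trials (from the sequence). The binomial likelihood contributes p^12(1−p)^4, so the posterior is Beta(9.8+12, 3+4) = Beta(21.8, 7).
For Beta(a, b) with a, b > 1 the mode is (a−1)/(a+b−2) = 20.8/26.8 ≈ 0.7761.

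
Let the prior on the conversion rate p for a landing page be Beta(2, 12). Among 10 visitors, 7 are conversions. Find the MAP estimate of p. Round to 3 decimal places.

Prior: Beta(2, 12).
Data: 7 successes in 10 trials. The binomial likelihood contributes p^7(1−p)^3, so the posterior is Beta(2+7, 12+3) = Beta(9, 15).
For Beta(a, b) with a, b > 1 the mode is (a−1)/(a+b−2) = 8/22 ≈ 0.364.

p̂_MAP = 0.364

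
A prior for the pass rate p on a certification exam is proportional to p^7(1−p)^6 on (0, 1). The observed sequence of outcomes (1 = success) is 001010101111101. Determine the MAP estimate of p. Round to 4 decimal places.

The prior density ∝ p^7(1−p)^6 is the kernel of Beta(8, 7).
Data: 9 successes in 15 trials (from the sequence). The binomial likelihood contributes p^9(1−p)^6, so the posterior is Beta(8+9, 7+6) = Beta(17, 13).
For Beta(a, b) with a, b > 1 the mode is (a−1)/(a+b−2) = 16/28 ≈ 0.5714.

p̂_MAP = 0.5714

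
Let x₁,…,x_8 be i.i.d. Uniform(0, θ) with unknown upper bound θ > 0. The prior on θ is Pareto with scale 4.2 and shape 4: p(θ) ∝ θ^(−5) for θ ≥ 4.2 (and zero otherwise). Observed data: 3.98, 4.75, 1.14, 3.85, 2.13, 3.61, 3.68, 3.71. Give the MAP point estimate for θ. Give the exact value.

θ̂_MAP = 4.75

The Uniform(0, θ) likelihood is θ^(−n) for θ ≥ max(xᵢ), zero otherwise. Here max(xᵢ) = 4.75.
Posterior ∝ θ^(−5) · θ^(−8) = θ^(−13) on θ ≥ max(4.2, 4.75) = 4.75.
This density is strictly decreasing in θ, so the posterior mode lies at the lower boundary of the support.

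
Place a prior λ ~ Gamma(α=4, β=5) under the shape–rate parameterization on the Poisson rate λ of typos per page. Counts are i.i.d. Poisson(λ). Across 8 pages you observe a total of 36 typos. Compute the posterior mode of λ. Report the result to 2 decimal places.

λ̂_MAP = 3.00

Σxᵢ = 36, n = 8.
Posterior ∝ λ^3e^(−5λ) · λ^36e^(−8λ) = λ^39e^(−13λ), i.e. Gamma(shape=40, rate=13).
The mode of a Gamma(a, b) with a ≥ 1 (shape–rate) is (a−1)/b = 39/13 ≈ 3.00.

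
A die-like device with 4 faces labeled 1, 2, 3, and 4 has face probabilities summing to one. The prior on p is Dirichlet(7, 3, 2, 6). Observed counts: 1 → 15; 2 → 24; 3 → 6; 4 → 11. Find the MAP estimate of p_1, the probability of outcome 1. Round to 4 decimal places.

MAP estimate: 0.3000

The posterior is Dirichlet(αᵢ + nᵢ) = Dirichlet(22, 27, 8, 17).
For a Dirichlet(a₁,…,a_K) with all aᵢ > 1, the mode has j-th component (aⱼ − 1)/(Σaᵢ − K).
Here Σaᵢ = 74 and K = 4, so p_1 = (22 − 1)/(74 − 4) = 21/70 ≈ 0.3000.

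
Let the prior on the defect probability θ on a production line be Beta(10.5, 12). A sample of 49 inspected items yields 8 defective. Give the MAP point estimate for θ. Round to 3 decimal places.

θ̂_MAP = 0.252

Prior: Beta(10.5, 12).
Data: 8 successes in 49 trials. The binomial likelihood contributes θ^8(1−θ)^41, so the posterior is Beta(10.5+8, 12+41) = Beta(18.5, 53).
For Beta(a, b) with a, b > 1 the mode is (a−1)/(a+b−2) = 17.5/69.5 ≈ 0.252.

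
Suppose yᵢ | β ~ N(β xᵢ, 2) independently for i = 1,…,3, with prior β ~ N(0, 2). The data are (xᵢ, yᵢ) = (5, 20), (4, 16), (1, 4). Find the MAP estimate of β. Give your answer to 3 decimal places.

β̂_MAP = 3.907

log p(β | y) = −Σ(yᵢ − βxᵢ)²/(2·2) − β²/(2·2) + const.
Setting the derivative to zero: Σxᵢ(yᵢ − βxᵢ)/2 − β/2 = 0, so β = Σxᵢyᵢ / (Σxᵢ² + σ²/τ²).
Σxᵢyᵢ = 5·20 + 4·16 + 1·4 = 168; Σxᵢ² = 42; σ²/τ² = 1.
β̂_MAP = 168 / (42 + 1) = 168/43 ≈ 3.907.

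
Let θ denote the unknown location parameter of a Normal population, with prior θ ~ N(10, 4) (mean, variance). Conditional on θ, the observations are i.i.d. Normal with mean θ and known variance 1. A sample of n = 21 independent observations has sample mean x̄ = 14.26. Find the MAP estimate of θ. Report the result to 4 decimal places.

n = 21, x̄ = 14.26.
For a Normal prior and Normal likelihood with known variance, the posterior is Normal; its mode equals its mean, the precision-weighted average.
Prior precision 1/σ₀² = 1/4 = 0.25; data precision n/σ² = 21/1 = 21.
θ̂ = (0.25·10 + 21·14.26) / (0.25 + 21) = 301.96/21.25 = 30196/2125 ≈ 14.2099.

θ̂_MAP = 14.2099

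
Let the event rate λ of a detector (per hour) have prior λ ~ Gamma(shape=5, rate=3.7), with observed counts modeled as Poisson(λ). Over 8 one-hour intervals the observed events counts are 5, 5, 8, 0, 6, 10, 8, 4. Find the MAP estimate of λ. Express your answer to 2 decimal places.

Σxᵢ = 5+5+8+0+6+10+8+4 = 46, with n = 8.
Posterior ∝ λ^4e^(−3.7λ) · λ^46e^(−8λ) = λ^50e^(−11.7λ), i.e. Gamma(shape=51, rate=11.7).
The mode of a Gamma(a, b) with a ≥ 1 (shape–rate) is (a−1)/b = 50/11.7 ≈ 4.27.

λ̂_MAP = 4.27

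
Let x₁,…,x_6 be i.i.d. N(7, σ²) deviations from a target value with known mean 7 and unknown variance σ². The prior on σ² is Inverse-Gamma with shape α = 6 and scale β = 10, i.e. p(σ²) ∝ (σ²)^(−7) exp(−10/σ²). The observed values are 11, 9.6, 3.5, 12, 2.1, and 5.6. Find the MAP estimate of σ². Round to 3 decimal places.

Sum of squared deviations about the known mean: SS = (11−7)² + (9.6−7)² + (3.5−7)² + (12−7)² + (2.1−7)² + (5.6−7)² = 85.98.
The Normal likelihood contributes (σ²)^(−n/2) exp(−SS/(2σ²)), so the posterior is Inverse-Gamma(α + n/2, β + SS/2) = Inverse-Gamma(9, 52.99).
The mode of Inverse-Gamma(a, b) is b/(a+1) = 52.99/10 ≈ 5.299.

σ̂²_MAP = 5.299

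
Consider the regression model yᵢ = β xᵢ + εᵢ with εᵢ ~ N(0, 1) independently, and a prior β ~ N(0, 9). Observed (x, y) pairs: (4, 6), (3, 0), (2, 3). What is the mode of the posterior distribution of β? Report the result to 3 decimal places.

β̂_MAP = 1.031

log p(β | y) = −Σ(yᵢ − βxᵢ)²/(2·1) − β²/(2·9) + const.
Setting the derivative to zero: Σxᵢ(yᵢ − βxᵢ)/1 − β/9 = 0, so β = Σxᵢyᵢ / (Σxᵢ² + σ²/τ²).
Σxᵢyᵢ = 4·6 + 3·0 + 2·3 = 30; Σxᵢ² = 29; σ²/τ² = 1/9.
β̂_MAP = 30 / (29 + 1/9) = 30/(262/9) = 135/131 ≈ 1.031.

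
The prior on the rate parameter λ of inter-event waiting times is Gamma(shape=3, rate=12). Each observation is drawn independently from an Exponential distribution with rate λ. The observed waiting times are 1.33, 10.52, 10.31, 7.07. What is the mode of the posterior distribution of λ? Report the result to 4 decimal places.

λ̂_MAP = 0.1455

The Exponential(rate=λ) likelihood is ∝ λ^n e^(−λΣtᵢ). Here n = 4 and Σtᵢ = 1.33 + 10.52 + 10.31 + 7.07 = 29.23.
Posterior ∝ λ^2e^(−12λ) · λ^4e^(−29.23λ) = λ^6e^(−41.23λ), i.e. Gamma(7, 41.23).
Mode = (a−1)/b = 6/41.23 ≈ 0.1455.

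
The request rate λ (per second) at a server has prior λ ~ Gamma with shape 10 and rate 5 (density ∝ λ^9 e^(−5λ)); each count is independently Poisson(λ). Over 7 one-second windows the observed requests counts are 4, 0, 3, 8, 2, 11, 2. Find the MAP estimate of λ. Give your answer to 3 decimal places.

Σxᵢ = 4+0+3+8+2+11+2 = 30, with n = 7.
Posterior ∝ λ^9e^(−5λ) · λ^30e^(−7λ) = λ^39e^(−12λ), i.e. Gamma(shape=40, rate=12).
The mode of a Gamma(a, b) with a ≥ 1 (shape–rate) is (a−1)/b = 39/12 ≈ 3.250.

λ̂_MAP = 3.250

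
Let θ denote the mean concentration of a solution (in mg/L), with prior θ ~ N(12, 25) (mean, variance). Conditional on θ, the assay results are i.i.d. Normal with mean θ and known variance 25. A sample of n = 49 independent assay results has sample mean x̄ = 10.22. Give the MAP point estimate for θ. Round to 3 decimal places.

n = 49, x̄ = 10.22.
For a Normal prior and Normal likelihood with known variance, the posterior is Normal; its mode equals its mean, the precision-weighted average.
Prior precision 1/σ₀² = 1/25 = 0.04; data precision n/σ² = 49/25 = 1.96.
θ̂ = (0.04·12 + 1.96·10.22) / (0.04 + 1.96) = 20.5112/2 = 10.2556 ≈ 10.256.

θ̂_MAP = 10.256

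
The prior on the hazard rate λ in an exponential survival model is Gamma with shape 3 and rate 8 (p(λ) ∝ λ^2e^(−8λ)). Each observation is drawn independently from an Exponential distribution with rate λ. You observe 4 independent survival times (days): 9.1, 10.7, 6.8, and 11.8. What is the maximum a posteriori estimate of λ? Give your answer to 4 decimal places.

The Exponential(rate=λ) likelihood is ∝ λ^n e^(−λΣtᵢ). Here n = 4 and Σtᵢ = 9.1 + 10.7 + 6.8 + 11.8 = 38.4.
Posterior ∝ λ^2e^(−8λ) · λ^4e^(−38.4λ) = λ^6e^(−46.4λ), i.e. Gamma(7, 46.4).
Mode = (a−1)/b = 6/46.4 ≈ 0.1293.

λ̂_MAP = 0.1293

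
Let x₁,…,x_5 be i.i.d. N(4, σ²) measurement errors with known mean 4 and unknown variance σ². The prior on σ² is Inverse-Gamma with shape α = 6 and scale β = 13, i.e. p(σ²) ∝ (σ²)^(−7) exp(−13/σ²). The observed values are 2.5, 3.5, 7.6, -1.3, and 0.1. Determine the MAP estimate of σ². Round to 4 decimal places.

σ̂²_MAP = 4.4611

Sum of squared deviations about the known mean: SS = (2.5−4)² + (3.5−4)² + (7.6−4)² + (-1.3−4)² + (0.1−4)² = 58.76.
The Normal likelihood contributes (σ²)^(−n/2) exp(−SS/(2σ²)), so the posterior is Inverse-Gamma(α + n/2, β + SS/2) = Inverse-Gamma(8.5, 42.38).
The mode of Inverse-Gamma(a, b) is b/(a+1) = 42.38/9.5 ≈ 4.4611.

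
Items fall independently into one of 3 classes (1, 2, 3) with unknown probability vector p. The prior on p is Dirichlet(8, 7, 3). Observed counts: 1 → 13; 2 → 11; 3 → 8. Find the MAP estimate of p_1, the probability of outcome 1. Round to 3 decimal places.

MAP estimate: 0.426

The posterior is Dirichlet(αᵢ + nᵢ) = Dirichlet(21, 18, 11).
For a Dirichlet(a₁,…,a_K) with all aᵢ > 1, the mode has j-th component (aⱼ − 1)/(Σaᵢ − K).
Here Σaᵢ = 50 and K = 3, so p_1 = (21 − 1)/(50 − 3) = 20/47 ≈ 0.426.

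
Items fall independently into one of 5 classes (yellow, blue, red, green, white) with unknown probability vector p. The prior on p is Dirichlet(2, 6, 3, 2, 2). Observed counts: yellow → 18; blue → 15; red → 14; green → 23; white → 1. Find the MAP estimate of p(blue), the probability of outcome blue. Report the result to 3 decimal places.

MAP estimate of p(blue) = 0.247

The posterior is Dirichlet(αᵢ + nᵢ) = Dirichlet(20, 21, 17, 25, 3).
For a Dirichlet(a₁,…,a_K) with all aᵢ > 1, the mode has j-th component (aⱼ − 1)/(Σaᵢ − K).
Here Σaᵢ = 86 and K = 5, so p(blue) = (21 − 1)/(86 − 5) = 20/81 ≈ 0.247.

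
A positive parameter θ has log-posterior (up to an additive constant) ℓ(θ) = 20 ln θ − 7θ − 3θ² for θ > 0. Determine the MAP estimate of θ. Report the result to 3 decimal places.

θ̂_MAP = 1.333

ℓ'(θ) = 20/θ − 7 − 6θ. Setting this to zero and multiplying by θ: 6θ² + 7θ − 20 = 0.
θ = (−7 + √(7² + 4·6·20)) / (2·6) = (−7 + √529) / 12 = (−7 + 23)/12 = 4/3.
ℓ''(θ) = −20/θ² − 6 < 0, confirming a maximum.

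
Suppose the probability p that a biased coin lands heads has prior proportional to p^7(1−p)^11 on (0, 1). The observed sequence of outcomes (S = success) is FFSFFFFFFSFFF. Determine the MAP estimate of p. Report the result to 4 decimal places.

The prior density ∝ p^7(1−p)^11 is the kernel of Beta(8, 12).
Data: 2 successes in 13 trials (from the sequence). The binomial likelihood contributes p^2(1−p)^11, so the posterior is Beta(8+2, 12+11) = Beta(10, 23).
For Beta(a, b) with a, b > 1 the mode is (a−1)/(a+b−2) = 9/31 ≈ 0.2903.

p̂_MAP = 0.2903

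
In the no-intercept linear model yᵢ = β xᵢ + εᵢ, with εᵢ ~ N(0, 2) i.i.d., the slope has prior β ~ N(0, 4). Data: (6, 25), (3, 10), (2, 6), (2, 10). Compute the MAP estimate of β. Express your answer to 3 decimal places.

log p(β | y) = −Σ(yᵢ − βxᵢ)²/(2·2) − β²/(2·4) + const.
Setting the derivative to zero: Σxᵢ(yᵢ − βxᵢ)/2 − β/4 = 0, so β = Σxᵢyᵢ / (Σxᵢ² + σ²/τ²).
Σxᵢyᵢ = 6·25 + 3·10 + 2·6 + 2·10 = 212; Σxᵢ² = 53; σ²/τ² = 0.5.
β̂_MAP = 212 / (53 + 0.5) = 212/53.5 ≈ 3.963.

β̂_MAP = 3.963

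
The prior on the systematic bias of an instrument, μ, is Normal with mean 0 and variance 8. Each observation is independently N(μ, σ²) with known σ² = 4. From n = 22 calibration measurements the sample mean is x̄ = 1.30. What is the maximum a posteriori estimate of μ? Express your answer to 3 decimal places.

n = 22, x̄ = 1.30.
For a Normal prior and Normal likelihood with known variance, the posterior is Normal; its mode equals its mean, the precision-weighted average.
Prior precision 1/σ₀² = 1/8 = 0.125; data precision n/σ² = 22/4 = 5.5.
μ̂ = (0.125·0 + 5.5·1.3) / (0.125 + 5.5) = 7.15/5.625 = 286/225 ≈ 1.271.

μ̂_MAP = 1.271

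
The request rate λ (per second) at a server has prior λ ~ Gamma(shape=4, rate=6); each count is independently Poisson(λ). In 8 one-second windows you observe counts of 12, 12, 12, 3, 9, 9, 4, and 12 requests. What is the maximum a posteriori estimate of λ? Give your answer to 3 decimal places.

λ̂_MAP = 5.429

Σxᵢ = 12+12+12+3+9+9+4+12 = 73, with n = 8.
Posterior ∝ λ^3e^(−6λ) · λ^73e^(−8λ) = λ^76e^(−14λ), i.e. Gamma(shape=77, rate=14).
The mode of a Gamma(a, b) with a ≥ 1 (shape–rate) is (a−1)/b = 76/14 ≈ 5.429.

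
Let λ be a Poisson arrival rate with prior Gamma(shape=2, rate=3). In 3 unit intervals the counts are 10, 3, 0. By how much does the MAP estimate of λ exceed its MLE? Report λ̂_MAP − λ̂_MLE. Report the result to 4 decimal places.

Σxᵢ = 13. Posterior is Gamma(15, 6); MAP = (15−1)/6 = 14/6 ≈ 2.33333.
MLE = x̄ = 13/3 ≈ 4.33333.
Difference = 14/6 − 13/3 = -2 ≈ -2.0000.

MAP − MLE = -2.0000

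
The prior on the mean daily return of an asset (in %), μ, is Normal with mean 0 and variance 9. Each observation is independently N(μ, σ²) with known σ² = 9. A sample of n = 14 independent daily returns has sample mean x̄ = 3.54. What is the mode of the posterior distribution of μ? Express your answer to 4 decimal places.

n = 14, x̄ = 3.54.
For a Normal prior and Normal likelihood with known variance, the posterior is Normal; its mode equals its mean, the precision-weighted average.
Prior precision 1/σ₀² = 1/9; data precision n/σ² = 14/9.
μ̂ = ((1/9)·0 + (14/9)·3.54) / (1/9 + 14/9) = (413/75)/(5/3) = 3.3040.

μ̂_MAP = 3.3040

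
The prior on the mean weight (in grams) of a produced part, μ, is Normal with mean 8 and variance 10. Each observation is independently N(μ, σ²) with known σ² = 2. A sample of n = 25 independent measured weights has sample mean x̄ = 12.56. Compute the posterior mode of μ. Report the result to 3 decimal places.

n = 25, x̄ = 12.56.
For a Normal prior and Normal likelihood with known variance, the posterior is Normal; its mode equals its mean, the precision-weighted average.
Prior precision 1/σ₀² = 1/10 = 0.1; data precision n/σ² = 25/2 = 12.5.
μ̂ = (0.1·8 + 12.5·12.56) / (0.1 + 12.5) = 157.8/12.6 = 263/21 ≈ 12.524.

μ̂_MAP = 12.524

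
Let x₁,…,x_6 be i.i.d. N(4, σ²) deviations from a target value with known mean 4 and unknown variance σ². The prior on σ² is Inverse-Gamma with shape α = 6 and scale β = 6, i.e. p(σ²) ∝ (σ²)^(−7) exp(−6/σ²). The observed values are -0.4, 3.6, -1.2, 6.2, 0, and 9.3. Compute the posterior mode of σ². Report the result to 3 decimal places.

Sum of squared deviations about the known mean: SS = (-0.4−4)² + (3.6−4)² + (-1.2−4)² + (6.2−4)² + (0−4)² + (9.3−4)² = 95.49.
The Normal likelihood contributes (σ²)^(−n/2) exp(−SS/(2σ²)), so the posterior is Inverse-Gamma(α + n/2, β + SS/2) = Inverse-Gamma(9, 53.745).
The mode of Inverse-Gamma(a, b) is b/(a+1) = 53.745/10 ≈ 5.375.

σ̂²_MAP = 5.375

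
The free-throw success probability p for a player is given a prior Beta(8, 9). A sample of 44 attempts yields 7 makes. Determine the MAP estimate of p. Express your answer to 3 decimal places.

p̂_MAP = 0.237

Prior: Beta(8, 9).
Data: 7 successes in 44 trials. The binomial likelihood contributes p^7(1−p)^37, so the posterior is Beta(8+7, 9+37) = Beta(15, 46).
For Beta(a, b) with a, b > 1 the mode is (a−1)/(a+b−2) = 14/59 ≈ 0.237.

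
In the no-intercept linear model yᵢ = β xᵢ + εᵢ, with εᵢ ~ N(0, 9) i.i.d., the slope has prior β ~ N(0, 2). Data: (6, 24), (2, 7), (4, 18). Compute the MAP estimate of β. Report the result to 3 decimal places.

β̂_MAP = 3.802

log p(β | y) = −Σ(yᵢ − βxᵢ)²/(2·9) − β²/(2·2) + const.
Setting the derivative to zero: Σxᵢ(yᵢ − βxᵢ)/9 − β/2 = 0, so β = Σxᵢyᵢ / (Σxᵢ² + σ²/τ²).
Σxᵢyᵢ = 6·24 + 2·7 + 4·18 = 230; Σxᵢ² = 56; σ²/τ² = 4.5.
β̂_MAP = 230 / (56 + 4.5) = 230/60.5 ≈ 3.802.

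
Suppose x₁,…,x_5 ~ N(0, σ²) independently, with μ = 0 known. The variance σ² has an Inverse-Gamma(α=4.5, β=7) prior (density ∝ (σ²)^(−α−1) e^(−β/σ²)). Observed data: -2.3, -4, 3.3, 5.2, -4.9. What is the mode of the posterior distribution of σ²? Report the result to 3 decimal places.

Sum of squared deviations about the known mean: SS = (-2.3−0)² + (-4−0)² + (3.3−0)² + (5.2−0)² + (-4.9−0)² = 83.23.
The Normal likelihood contributes (σ²)^(−n/2) exp(−SS/(2σ²)), so the posterior is Inverse-Gamma(α + n/2, β + SS/2) = Inverse-Gamma(7, 48.615).
The mode of Inverse-Gamma(a, b) is b/(a+1) = 48.615/8 ≈ 6.077.

σ̂²_MAP = 6.077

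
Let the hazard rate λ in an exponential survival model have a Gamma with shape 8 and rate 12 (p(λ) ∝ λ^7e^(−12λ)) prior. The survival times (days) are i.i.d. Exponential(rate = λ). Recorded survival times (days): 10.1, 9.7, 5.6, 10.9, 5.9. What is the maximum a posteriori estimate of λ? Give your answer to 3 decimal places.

The Exponential(rate=λ) likelihood is ∝ λ^n e^(−λΣtᵢ). Here n = 5 and Σtᵢ = 10.1 + 9.7 + 5.6 + 10.9 + 5.9 = 42.2.
Posterior ∝ λ^7e^(−12λ) · λ^5e^(−42.2λ) = λ^12e^(−54.2λ), i.e. Gamma(13, 54.2).
Mode = (a−1)/b = 12/54.2 ≈ 0.221.

λ̂_MAP = 0.221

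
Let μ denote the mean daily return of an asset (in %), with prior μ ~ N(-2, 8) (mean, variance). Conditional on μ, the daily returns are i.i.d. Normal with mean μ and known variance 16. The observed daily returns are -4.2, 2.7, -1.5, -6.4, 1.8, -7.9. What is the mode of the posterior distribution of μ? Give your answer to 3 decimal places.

μ̂_MAP = -2.438

n = 6; x̄ = ((-4.2) + 2.7 + (-1.5) + (-6.4) + 1.8 + (-7.9))/6 = -15.5/6 = -31/12 ≈ -2.5833.
For a Normal prior and Normal likelihood with known variance, the posterior is Normal; its mode equals its mean, the precision-weighted average.
Prior precision 1/σ₀² = 1/8 = 0.125; data precision n/σ² = 6/16 = 0.375.
μ̂ = (0.125·(-2) + 0.375·(-31/12)) / (0.125 + 0.375) = (-1.21875)/0.5 = -2.4375 ≈ -2.438.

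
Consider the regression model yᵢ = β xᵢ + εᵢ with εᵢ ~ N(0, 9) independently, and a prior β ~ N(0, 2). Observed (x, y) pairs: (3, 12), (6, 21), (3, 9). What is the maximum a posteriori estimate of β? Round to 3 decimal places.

log p(β | y) = −Σ(yᵢ − βxᵢ)²/(2·9) − β²/(2·2) + const.
Setting the derivative to zero: Σxᵢ(yᵢ − βxᵢ)/9 − β/2 = 0, so β = Σxᵢyᵢ / (Σxᵢ² + σ²/τ²).
Σxᵢyᵢ = 3·12 + 6·21 + 3·9 = 189; Σxᵢ² = 54; σ²/τ² = 4.5.
β̂_MAP = 189 / (54 + 4.5) = 189/58.5 ≈ 3.231.

β̂_MAP = 3.231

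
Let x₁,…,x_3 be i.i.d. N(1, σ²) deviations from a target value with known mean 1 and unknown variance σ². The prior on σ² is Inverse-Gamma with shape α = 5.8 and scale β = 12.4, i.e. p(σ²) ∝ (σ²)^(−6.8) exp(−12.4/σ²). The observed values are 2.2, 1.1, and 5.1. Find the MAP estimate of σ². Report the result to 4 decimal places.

σ̂²_MAP = 2.5940

Sum of squared deviations about the known mean: SS = (2.2−1)² + (1.1−1)² + (5.1−1)² = 18.26.
The Normal likelihood contributes (σ²)^(−n/2) exp(−SS/(2σ²)), so the posterior is Inverse-Gamma(α + n/2, β + SS/2) = Inverse-Gamma(7.3, 21.53).
The mode of Inverse-Gamma(a, b) is b/(a+1) = 21.53/8.3 ≈ 2.5940.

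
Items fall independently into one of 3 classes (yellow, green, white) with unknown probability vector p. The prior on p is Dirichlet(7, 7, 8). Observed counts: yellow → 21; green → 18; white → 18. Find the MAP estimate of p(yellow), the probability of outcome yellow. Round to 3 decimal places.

MAP estimate of p(yellow) = 0.355

The posterior is Dirichlet(αᵢ + nᵢ) = Dirichlet(28, 25, 26).
For a Dirichlet(a₁,…,a_K) with all aᵢ > 1, the mode has j-th component (aⱼ − 1)/(Σaᵢ − K).
Here Σaᵢ = 79 and K = 3, so p(yellow) = (28 − 1)/(79 − 3) = 27/76 ≈ 0.355.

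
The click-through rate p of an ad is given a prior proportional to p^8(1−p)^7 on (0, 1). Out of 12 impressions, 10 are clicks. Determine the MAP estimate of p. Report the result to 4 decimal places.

The prior density ∝ p^8(1−p)^7 is the kernel of Beta(9, 8).
Data: 10 successes in 12 trials. The binomial likelihood contributes p^10(1−p)^2, so the posterior is Beta(9+10, 8+2) = Beta(19, 10).
For Beta(a, b) with a, b > 1 the mode is (a−1)/(a+b−2) = 18/27 ≈ 0.6667.

p̂_MAP = 0.6667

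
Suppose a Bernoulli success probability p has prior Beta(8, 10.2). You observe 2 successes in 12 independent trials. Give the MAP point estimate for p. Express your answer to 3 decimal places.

Prior: Beta(8, 10.2).
Data: 2 successes in 12 trials. The binomial likelihood contributes p^2(1−p)^10, so the posterior is Beta(8+2, 10.2+10) = Beta(10, 20.2).
For Beta(a, b) with a, b > 1 the mode is (a−1)/(a+b−2) = 9/28.2 ≈ 0.319.

p̂_MAP = 0.319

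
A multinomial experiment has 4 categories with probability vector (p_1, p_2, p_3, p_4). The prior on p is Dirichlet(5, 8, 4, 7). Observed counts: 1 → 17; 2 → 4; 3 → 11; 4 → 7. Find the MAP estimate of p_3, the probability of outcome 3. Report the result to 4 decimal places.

MAP estimate: 0.2373

The posterior is Dirichlet(αᵢ + nᵢ) = Dirichlet(22, 12, 15, 14).
For a Dirichlet(a₁,…,a_K) with all aᵢ > 1, the mode has j-th component (aⱼ − 1)/(Σaᵢ − K).
Here Σaᵢ = 63 and K = 4, so p_3 = (15 − 1)/(63 − 4) = 14/59 ≈ 0.2373.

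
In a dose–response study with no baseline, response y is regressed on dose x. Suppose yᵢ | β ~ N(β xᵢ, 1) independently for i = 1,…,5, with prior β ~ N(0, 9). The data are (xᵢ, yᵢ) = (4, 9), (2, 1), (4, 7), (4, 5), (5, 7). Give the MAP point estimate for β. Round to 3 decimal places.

β̂_MAP = 1.569

log p(β | y) = −Σ(yᵢ − βxᵢ)²/(2·1) − β²/(2·9) + const.
Setting the derivative to zero: Σxᵢ(yᵢ − βxᵢ)/1 − β/9 = 0, so β = Σxᵢyᵢ / (Σxᵢ² + σ²/τ²).
Σxᵢyᵢ = 4·9 + 2·1 + 4·7 + 4·5 + 5·7 = 121; Σxᵢ² = 77; σ²/τ² = 1/9.
β̂_MAP = 121 / (77 + 1/9) = 121/(694/9) = 1089/694 ≈ 1.569.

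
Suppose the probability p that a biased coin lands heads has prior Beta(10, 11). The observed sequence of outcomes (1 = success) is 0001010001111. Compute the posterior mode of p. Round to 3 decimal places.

Prior: Beta(10, 11).
Data: 6 successes in 13 trials (from the sequence). The binomial likelihood contributes p^6(1−p)^7, so the posterior is Beta(10+6, 11+7) = Beta(16, 18).
For Beta(a, b) with a, b > 1 the mode is (a−1)/(a+b−2) = 15/32 ≈ 0.469.

p̂_MAP = 0.469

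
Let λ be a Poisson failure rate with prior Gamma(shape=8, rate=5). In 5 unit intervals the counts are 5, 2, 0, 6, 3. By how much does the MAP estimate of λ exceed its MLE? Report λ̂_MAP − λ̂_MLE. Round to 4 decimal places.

Σxᵢ = 16. Posterior is Gamma(24, 10); MAP = (24−1)/10 = 23/10 ≈ 2.30000.
MLE = x̄ = 16/5 ≈ 3.20000.
Difference = 23/10 − 16/5 = -9/10 ≈ -0.9000.

MAP − MLE = -0.9000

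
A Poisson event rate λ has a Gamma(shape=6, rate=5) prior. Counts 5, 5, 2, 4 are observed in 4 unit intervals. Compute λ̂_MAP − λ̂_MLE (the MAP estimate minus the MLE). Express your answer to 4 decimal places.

MAP − MLE = -1.6667

Σxᵢ = 16. Posterior is Gamma(22, 9); MAP = (22−1)/9 = 21/9 ≈ 2.33333.
MLE = x̄ = 16/4 ≈ 4.00000.
Difference = 21/9 − 16/4 = -5/3 ≈ -1.6667.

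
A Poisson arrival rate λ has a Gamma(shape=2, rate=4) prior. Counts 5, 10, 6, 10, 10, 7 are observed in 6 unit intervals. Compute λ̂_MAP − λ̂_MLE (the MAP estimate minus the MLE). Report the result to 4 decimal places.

Σxᵢ = 48. Posterior is Gamma(50, 10); MAP = (50−1)/10 = 49/10 ≈ 4.90000.
MLE = x̄ = 48/6 ≈ 8.00000.
Difference = 49/10 − 48/6 = -31/10 ≈ -3.1000.

MAP − MLE = -3.1000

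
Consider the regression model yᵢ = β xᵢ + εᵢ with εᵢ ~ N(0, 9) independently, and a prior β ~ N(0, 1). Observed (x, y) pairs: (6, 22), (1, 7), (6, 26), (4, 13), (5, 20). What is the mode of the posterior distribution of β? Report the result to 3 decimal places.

log p(β | y) = −Σ(yᵢ − βxᵢ)²/(2·9) − β²/(2·1) + const.
Setting the derivative to zero: Σxᵢ(yᵢ − βxᵢ)/9 − β/1 = 0, so β = Σxᵢyᵢ / (Σxᵢ² + σ²/τ²).
Σxᵢyᵢ = 6·22 + 1·7 + 6·26 + 4·13 + 5·20 = 447; Σxᵢ² = 114; σ²/τ² = 9.
β̂_MAP = 447 / (114 + 9) = 447/123 ≈ 3.634.

β̂_MAP = 3.634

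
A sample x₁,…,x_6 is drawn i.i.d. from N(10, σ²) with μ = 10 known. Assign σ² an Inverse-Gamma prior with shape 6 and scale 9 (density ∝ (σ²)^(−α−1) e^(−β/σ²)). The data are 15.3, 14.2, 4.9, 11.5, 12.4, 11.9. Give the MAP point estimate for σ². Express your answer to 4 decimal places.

Sum of squared deviations about the known mean: SS = (15.3−10)² + (14.2−10)² + (4.9−10)² + (11.5−10)² + (12.4−10)² + (11.9−10)² = 83.36.
The Normal likelihood contributes (σ²)^(−n/2) exp(−SS/(2σ²)), so the posterior is Inverse-Gamma(α + n/2, β + SS/2) = Inverse-Gamma(9, 50.68).
The mode of Inverse-Gamma(a, b) is b/(a+1) = 50.68/10 ≈ 5.0680.

σ̂²_MAP = 5.0680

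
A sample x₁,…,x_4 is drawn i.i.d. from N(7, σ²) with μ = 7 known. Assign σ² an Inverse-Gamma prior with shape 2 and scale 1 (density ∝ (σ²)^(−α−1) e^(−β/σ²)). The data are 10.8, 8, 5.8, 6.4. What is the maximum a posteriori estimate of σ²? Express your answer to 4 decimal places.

Sum of squared deviations about the known mean: SS = (10.8−7)² + (8−7)² + (5.8−7)² + (6.4−7)² = 17.24.
The Normal likelihood contributes (σ²)^(−n/2) exp(−SS/(2σ²)), so the posterior is Inverse-Gamma(α + n/2, β + SS/2) = Inverse-Gamma(4, 9.62).
The mode of Inverse-Gamma(a, b) is b/(a+1) = 9.62/5 ≈ 1.9240.

σ̂²_MAP = 1.9240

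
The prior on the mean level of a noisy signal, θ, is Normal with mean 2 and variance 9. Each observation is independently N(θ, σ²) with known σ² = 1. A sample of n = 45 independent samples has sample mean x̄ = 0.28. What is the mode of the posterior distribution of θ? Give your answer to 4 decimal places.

θ̂_MAP = 0.2842

n = 45, x̄ = 0.28.
For a Normal prior and Normal likelihood with known variance, the posterior is Normal; its mode equals its mean, the precision-weighted average.
Prior precision 1/σ₀² = 1/9; data precision n/σ² = 45/1 = 45.
θ̂ = ((1/9)·2 + 45·0.28) / (1/9 + 45) = (577/45)/(406/9) = 577/2030 ≈ 0.2842.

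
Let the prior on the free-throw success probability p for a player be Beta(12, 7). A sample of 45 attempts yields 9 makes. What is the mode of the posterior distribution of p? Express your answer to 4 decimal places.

p̂_MAP = 0.3226

Prior: Beta(12, 7).
Data: 9 successes in 45 trials. The binomial likelihood contributes p^9(1−p)^36, so the posterior is Beta(12+9, 7+36) = Beta(21, 43).
For Beta(a, b) with a, b > 1 the mode is (a−1)/(a+b−2) = 20/62 ≈ 0.3226.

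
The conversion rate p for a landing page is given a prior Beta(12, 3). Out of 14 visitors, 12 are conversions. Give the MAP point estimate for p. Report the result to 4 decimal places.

Prior: Beta(12, 3).
Data: 12 successes in 14 trials. The binomial likelihood contributes p^12(1−p)^2, so the posterior is Beta(12+12, 3+2) = Beta(24, 5).
For Beta(a, b) with a, b > 1 the mode is (a−1)/(a+b−2) = 23/27 ≈ 0.8519.

p̂_MAP = 0.8519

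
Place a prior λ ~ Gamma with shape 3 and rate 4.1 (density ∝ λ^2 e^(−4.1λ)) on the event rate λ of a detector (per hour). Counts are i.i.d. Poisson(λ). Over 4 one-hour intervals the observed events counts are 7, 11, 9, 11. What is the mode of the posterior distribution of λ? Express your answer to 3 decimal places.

Σxᵢ = 7+11+9+11 = 38, with n = 4.
Posterior ∝ λ^2e^(−4.1λ) · λ^38e^(−4λ) = λ^40e^(−8.1λ), i.e. Gamma(shape=41, rate=8.1).
The mode of a Gamma(a, b) with a ≥ 1 (shape–rate) is (a−1)/b = 40/8.1 ≈ 4.938.

λ̂_MAP = 4.938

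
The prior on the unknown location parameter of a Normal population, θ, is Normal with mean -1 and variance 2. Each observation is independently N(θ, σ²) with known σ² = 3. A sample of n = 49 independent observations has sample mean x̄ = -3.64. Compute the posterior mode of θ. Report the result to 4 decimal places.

n = 49, x̄ = -3.64.
For a Normal prior and Normal likelihood with known variance, the posterior is Normal; its mode equals its mean, the precision-weighted average.
Prior precision 1/σ₀² = 1/2 = 0.5; data precision n/σ² = 49/3.
θ̂ = (0.5·(-1) + (49/3)·(-3.64)) / (0.5 + 49/3) = (-8993/150)/(101/6) = -8993/2525 ≈ -3.5616.

θ̂_MAP = -3.5616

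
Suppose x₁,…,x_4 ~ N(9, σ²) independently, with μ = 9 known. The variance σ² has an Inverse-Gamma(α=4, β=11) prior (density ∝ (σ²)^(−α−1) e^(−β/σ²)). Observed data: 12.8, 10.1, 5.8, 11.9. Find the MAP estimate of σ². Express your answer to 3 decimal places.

Sum of squared deviations about the known mean: SS = (12.8−9)² + (10.1−9)² + (5.8−9)² + (11.9−9)² = 34.3.
The Normal likelihood contributes (σ²)^(−n/2) exp(−SS/(2σ²)), so the posterior is Inverse-Gamma(α + n/2, β + SS/2) = Inverse-Gamma(6, 28.15).
The mode of Inverse-Gamma(a, b) is b/(a+1) = 28.15/7 ≈ 4.021.

σ̂²_MAP = 4.021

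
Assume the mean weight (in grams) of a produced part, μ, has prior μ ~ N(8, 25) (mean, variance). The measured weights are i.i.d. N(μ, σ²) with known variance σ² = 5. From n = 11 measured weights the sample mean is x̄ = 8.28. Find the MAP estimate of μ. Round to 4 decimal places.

μ̂_MAP = 8.2750

n = 11, x̄ = 8.28.
For a Normal prior and Normal likelihood with known variance, the posterior is Normal; its mode equals its mean, the precision-weighted average.
Prior precision 1/σ₀² = 1/25 = 0.04; data precision n/σ² = 11/5 = 2.2.
μ̂ = (0.04·8 + 2.2·8.28) / (0.04 + 2.2) = 18.536/2.24 = 8.2750.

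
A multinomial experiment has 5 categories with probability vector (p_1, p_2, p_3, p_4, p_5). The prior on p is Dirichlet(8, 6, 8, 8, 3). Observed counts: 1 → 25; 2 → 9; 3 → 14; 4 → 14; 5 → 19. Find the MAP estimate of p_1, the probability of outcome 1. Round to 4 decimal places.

MAP estimate: 0.2936

The posterior is Dirichlet(αᵢ + nᵢ) = Dirichlet(33, 15, 22, 22, 22).
For a Dirichlet(a₁,…,a_K) with all aᵢ > 1, the mode has j-th component (aⱼ − 1)/(Σaᵢ − K).
Here Σaᵢ = 114 and K = 5, so p_1 = (33 − 1)/(114 − 5) = 32/109 ≈ 0.2936.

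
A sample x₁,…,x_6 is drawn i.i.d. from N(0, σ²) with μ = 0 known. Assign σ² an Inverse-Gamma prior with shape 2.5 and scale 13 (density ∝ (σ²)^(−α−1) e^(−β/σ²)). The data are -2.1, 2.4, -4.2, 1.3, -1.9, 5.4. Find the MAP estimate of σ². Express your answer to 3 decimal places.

Sum of squared deviations about the known mean: SS = (-2.1−0)² + (2.4−0)² + (-4.2−0)² + (1.3−0)² + (-1.9−0)² + (5.4−0)² = 62.27.
The Normal likelihood contributes (σ²)^(−n/2) exp(−SS/(2σ²)), so the posterior is Inverse-Gamma(α + n/2, β + SS/2) = Inverse-Gamma(5.5, 44.135).
The mode of Inverse-Gamma(a, b) is b/(a+1) = 44.135/6.5 ≈ 6.790.

σ̂²_MAP = 6.790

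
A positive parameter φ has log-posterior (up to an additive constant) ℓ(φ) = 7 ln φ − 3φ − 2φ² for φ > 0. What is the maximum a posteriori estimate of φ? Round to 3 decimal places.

ℓ'(φ) = 7/φ − 3 − 4φ. Setting this to zero and multiplying by φ: 4φ² + 3φ − 7 = 0.
φ = (−3 + √(3² + 4·4·7)) / (2·4) = (−3 + √121) / 8 = (−3 + 11)/8 = 1.
ℓ''(φ) = −7/φ² − 4 < 0, confirming a maximum.

φ̂_MAP = 1.000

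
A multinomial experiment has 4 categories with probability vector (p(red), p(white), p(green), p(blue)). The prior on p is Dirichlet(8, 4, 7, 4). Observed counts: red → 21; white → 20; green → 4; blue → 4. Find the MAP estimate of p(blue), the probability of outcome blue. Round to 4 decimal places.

The posterior is Dirichlet(αᵢ + nᵢ) = Dirichlet(29, 24, 11, 8).
For a Dirichlet(a₁,…,a_K) with all aᵢ > 1, the mode has j-th component (aⱼ − 1)/(Σaᵢ − K).
Here Σaᵢ = 72 and K = 4, so p(blue) = (8 − 1)/(72 − 4) = 7/68 ≈ 0.1029.

MAP estimate of p(blue) = 0.1029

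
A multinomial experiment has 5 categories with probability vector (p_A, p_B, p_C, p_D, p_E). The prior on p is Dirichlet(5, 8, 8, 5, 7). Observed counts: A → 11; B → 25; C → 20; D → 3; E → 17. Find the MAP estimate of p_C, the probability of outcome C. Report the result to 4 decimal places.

The posterior is Dirichlet(αᵢ + nᵢ) = Dirichlet(16, 33, 28, 8, 24).
For a Dirichlet(a₁,…,a_K) with all aᵢ > 1, the mode has j-th component (aⱼ − 1)/(Σaᵢ − K).
Here Σaᵢ = 109 and K = 5, so p_C = (28 − 1)/(109 − 5) = 27/104 ≈ 0.2596.

MAP estimate of p_C = 0.2596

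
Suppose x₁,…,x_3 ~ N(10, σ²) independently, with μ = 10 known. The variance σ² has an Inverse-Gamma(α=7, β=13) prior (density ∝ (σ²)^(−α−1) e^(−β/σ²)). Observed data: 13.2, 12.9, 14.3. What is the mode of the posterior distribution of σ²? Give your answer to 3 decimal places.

Sum of squared deviations about the known mean: SS = (13.2−10)² + (12.9−10)² + (14.3−10)² = 37.14.
The Normal likelihood contributes (σ²)^(−n/2) exp(−SS/(2σ²)), so the posterior is Inverse-Gamma(α + n/2, β + SS/2) = Inverse-Gamma(8.5, 31.57).
The mode of Inverse-Gamma(a, b) is b/(a+1) = 31.57/9.5 ≈ 3.323.

σ̂²_MAP = 3.323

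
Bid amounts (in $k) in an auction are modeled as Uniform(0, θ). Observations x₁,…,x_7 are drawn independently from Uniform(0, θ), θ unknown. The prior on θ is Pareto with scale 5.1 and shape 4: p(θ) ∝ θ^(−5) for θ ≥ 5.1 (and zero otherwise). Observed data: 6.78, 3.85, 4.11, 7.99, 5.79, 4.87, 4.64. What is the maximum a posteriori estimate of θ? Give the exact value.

θ̂_MAP = 7.99

The Uniform(0, θ) likelihood is θ^(−n) for θ ≥ max(xᵢ), zero otherwise. Here max(xᵢ) = 7.99.
Posterior ∝ θ^(−5) · θ^(−7) = θ^(−12) on θ ≥ max(5.1, 7.99) = 7.99.
This density is strictly decreasing in θ, so the posterior mode lies at the lower boundary of the support.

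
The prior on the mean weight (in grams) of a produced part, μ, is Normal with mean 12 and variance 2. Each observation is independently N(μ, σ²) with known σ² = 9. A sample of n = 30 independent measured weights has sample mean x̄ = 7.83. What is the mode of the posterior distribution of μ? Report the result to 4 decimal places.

n = 30, x̄ = 7.83.
For a Normal prior and Normal likelihood with known variance, the posterior is Normal; its mode equals its mean, the precision-weighted average.
Prior precision 1/σ₀² = 1/2 = 0.5; data precision n/σ² = 30/9 = 10/3.
μ̂ = (0.5·12 + (10/3)·7.83) / (0.5 + 10/3) = 32.1/(23/6) = 963/115 ≈ 8.3739.

μ̂_MAP = 8.3739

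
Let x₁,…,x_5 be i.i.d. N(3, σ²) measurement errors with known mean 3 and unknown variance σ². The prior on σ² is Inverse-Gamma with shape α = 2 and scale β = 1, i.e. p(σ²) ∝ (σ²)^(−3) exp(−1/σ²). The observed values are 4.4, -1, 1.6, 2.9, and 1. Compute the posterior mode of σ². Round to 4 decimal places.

σ̂²_MAP = 2.3573

Sum of squared deviations about the known mean: SS = (4.4−3)² + (-1−3)² + (1.6−3)² + (2.9−3)² + (1−3)² = 23.93.
The Normal likelihood contributes (σ²)^(−n/2) exp(−SS/(2σ²)), so the posterior is Inverse-Gamma(α + n/2, β + SS/2) = Inverse-Gamma(4.5, 12.965).
The mode of Inverse-Gamma(a, b) is b/(a+1) = 12.965/5.5 ≈ 2.3573.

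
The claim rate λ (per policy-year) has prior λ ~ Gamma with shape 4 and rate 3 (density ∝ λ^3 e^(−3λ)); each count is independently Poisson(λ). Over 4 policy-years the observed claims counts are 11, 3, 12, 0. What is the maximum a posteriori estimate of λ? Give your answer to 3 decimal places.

λ̂_MAP = 4.143

Σxᵢ = 11+3+12+0 = 26, with n = 4.
Posterior ∝ λ^3e^(−3λ) · λ^26e^(−4λ) = λ^29e^(−7λ), i.e. Gamma(shape=30, rate=7).
The mode of a Gamma(a, b) with a ≥ 1 (shape–rate) is (a−1)/b = 29/7 ≈ 4.143.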